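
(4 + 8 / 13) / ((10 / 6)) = 36 / 13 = 2.77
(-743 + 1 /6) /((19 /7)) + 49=-25613 /114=-224.68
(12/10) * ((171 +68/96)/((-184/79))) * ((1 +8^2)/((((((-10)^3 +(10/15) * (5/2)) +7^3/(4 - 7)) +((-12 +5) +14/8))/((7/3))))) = 29625869/2468360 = 12.00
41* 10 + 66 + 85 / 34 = 957 / 2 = 478.50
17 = 17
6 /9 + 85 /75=9 /5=1.80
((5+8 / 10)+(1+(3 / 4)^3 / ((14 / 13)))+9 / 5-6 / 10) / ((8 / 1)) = 7519 / 7168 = 1.05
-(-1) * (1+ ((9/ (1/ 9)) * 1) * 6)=487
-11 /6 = -1.83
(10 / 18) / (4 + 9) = 0.04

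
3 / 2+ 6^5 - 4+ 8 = 15563 / 2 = 7781.50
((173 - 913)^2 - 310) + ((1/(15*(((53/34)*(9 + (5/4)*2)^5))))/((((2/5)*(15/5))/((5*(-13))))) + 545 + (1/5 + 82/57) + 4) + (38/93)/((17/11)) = 84206619750485869288/153706339364715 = 547840.90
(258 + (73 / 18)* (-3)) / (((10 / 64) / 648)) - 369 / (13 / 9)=13250439 / 13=1019264.54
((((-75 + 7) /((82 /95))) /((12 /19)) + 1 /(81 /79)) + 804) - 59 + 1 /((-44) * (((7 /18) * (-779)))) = 3018369064 /4858623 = 621.24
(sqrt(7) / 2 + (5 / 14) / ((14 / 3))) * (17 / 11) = 255 / 2156 + 17 * sqrt(7) / 22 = 2.16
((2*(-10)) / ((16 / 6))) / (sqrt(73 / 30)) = -4.81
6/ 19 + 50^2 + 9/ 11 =522737/ 209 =2501.13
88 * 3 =264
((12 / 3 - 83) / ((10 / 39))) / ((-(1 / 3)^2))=27729 / 10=2772.90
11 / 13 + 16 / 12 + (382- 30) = 13813 / 39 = 354.18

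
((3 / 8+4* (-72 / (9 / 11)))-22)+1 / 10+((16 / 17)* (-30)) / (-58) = -7356313 / 19720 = -373.04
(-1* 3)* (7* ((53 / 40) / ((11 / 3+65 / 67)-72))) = 0.41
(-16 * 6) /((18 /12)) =-64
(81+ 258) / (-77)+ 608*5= 233741 / 77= 3035.60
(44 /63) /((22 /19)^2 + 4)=3971 /30366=0.13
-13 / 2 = -6.50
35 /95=7 /19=0.37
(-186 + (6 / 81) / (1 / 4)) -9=-5257 / 27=-194.70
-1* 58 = -58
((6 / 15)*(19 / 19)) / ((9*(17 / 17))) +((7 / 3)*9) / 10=193 / 90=2.14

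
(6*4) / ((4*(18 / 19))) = 19 / 3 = 6.33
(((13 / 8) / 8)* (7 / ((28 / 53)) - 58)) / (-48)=2327 / 12288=0.19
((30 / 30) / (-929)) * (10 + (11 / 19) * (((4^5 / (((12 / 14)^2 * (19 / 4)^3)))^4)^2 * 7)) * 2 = -26573507193585336888135973526244520858799332736764 / 3722166647700008399572278003907272768020691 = -7139257.78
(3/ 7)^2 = 9/ 49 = 0.18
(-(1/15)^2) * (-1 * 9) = 1/25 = 0.04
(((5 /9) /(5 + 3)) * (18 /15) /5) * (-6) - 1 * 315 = -3151 /10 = -315.10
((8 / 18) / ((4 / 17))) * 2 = 34 / 9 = 3.78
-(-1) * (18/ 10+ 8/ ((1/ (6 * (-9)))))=-2151/ 5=-430.20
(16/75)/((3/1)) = 16/225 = 0.07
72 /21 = 24 /7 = 3.43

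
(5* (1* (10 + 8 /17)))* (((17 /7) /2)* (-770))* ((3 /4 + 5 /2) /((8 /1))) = -318175 /16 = -19885.94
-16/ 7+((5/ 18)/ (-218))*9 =-7011/ 3052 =-2.30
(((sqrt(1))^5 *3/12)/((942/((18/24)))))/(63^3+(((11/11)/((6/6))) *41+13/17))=17/21359581216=0.00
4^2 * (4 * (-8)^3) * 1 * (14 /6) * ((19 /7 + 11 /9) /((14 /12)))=-16252928 /63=-257982.98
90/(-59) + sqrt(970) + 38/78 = -2389/2301 + sqrt(970) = 30.11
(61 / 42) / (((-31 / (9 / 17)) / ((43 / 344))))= -183 / 59024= -0.00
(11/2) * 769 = 8459/2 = 4229.50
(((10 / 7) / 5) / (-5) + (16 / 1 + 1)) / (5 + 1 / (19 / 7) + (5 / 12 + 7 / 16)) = 540816 / 198625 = 2.72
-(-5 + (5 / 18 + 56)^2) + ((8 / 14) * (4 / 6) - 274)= -7792411 / 2268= -3435.81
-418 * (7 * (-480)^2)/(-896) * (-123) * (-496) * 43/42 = 328967337600/7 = 46995333942.86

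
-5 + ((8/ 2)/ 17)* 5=-65/ 17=-3.82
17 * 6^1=102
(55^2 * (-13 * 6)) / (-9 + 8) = 235950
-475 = -475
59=59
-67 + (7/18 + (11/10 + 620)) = 24952/45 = 554.49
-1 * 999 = -999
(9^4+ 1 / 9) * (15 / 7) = 295250 / 21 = 14059.52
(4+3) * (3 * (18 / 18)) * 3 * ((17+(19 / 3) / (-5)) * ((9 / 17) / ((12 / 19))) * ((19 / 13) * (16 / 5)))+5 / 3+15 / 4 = 257991829 / 66300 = 3891.28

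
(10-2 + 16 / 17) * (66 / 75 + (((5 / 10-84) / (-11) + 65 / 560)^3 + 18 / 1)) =4261.86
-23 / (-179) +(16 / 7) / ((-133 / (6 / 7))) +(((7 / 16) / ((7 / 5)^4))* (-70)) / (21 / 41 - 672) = 242697167 / 1931795208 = 0.13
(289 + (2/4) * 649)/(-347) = -1227/694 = -1.77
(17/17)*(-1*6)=-6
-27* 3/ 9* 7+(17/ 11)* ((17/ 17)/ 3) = -62.48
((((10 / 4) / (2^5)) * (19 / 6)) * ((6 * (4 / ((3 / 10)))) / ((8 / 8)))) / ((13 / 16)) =950 / 39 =24.36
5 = 5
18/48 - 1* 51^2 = -20805/8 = -2600.62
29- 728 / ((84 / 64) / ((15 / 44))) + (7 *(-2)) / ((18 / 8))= -16465 / 99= -166.31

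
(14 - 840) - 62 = -888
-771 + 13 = -758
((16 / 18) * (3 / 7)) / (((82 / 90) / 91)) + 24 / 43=38.61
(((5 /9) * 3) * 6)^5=100000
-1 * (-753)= 753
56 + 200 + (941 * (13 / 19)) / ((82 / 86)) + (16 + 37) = 984.25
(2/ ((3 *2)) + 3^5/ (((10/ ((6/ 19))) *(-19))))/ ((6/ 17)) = -3247/ 16245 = -0.20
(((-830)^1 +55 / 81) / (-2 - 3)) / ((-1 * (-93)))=13435 / 7533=1.78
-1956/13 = -150.46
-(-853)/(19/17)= 14501/19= 763.21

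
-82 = -82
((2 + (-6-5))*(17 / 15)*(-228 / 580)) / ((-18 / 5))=-323 / 290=-1.11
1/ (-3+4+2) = 1/ 3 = 0.33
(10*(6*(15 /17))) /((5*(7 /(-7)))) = -180 /17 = -10.59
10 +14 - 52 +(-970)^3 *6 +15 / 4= -21904152097 / 4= -5476038024.25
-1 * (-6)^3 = 216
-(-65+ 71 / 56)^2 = -12737761 / 3136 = -4061.79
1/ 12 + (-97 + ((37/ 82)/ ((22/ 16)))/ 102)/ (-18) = 4531049/ 828036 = 5.47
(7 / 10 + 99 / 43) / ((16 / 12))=3873 / 1720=2.25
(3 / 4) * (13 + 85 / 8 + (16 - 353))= -7521 / 32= -235.03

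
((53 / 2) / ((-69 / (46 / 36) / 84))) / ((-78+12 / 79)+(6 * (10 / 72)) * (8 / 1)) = 4187 / 7230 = 0.58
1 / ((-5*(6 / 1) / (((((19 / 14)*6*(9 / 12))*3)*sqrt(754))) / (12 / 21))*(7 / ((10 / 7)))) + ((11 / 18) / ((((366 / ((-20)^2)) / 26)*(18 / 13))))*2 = 23.13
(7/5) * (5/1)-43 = -36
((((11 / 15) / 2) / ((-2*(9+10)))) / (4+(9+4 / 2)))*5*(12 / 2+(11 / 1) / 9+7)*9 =-352 / 855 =-0.41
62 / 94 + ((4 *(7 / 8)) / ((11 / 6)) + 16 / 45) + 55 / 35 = 732139 / 162855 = 4.50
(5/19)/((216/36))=5/114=0.04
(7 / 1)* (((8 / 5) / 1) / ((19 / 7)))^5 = 3855122432 / 7737809375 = 0.50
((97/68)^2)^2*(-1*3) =-265587843/21381376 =-12.42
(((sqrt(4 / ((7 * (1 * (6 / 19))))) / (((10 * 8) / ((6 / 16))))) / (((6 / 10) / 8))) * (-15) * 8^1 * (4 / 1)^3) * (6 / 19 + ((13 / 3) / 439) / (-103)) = -18597920 * sqrt(798) / 2577369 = -203.84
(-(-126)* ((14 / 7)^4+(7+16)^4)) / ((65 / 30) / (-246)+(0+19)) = 52046685432 / 28031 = 1856754.50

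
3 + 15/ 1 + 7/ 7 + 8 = 27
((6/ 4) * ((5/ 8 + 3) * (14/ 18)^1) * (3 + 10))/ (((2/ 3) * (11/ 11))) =2639/ 32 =82.47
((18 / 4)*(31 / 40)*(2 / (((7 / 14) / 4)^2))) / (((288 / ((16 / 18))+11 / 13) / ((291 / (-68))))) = -5.88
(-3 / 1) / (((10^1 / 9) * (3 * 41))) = -9 / 410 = -0.02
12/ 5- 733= -3653/ 5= -730.60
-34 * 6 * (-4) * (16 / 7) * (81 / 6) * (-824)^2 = 119673593856 / 7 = 17096227693.71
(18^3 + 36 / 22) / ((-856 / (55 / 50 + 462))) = -2701557 / 856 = -3156.02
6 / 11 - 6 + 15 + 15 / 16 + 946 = 168341 / 176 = 956.48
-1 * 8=-8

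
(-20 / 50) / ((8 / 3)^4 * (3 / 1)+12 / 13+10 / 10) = -702 / 269615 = -0.00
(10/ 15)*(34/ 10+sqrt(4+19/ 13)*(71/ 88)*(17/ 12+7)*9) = 34/ 15+7171*sqrt(923)/ 2288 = 97.49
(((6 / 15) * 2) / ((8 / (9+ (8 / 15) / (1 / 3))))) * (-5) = -53 / 10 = -5.30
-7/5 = -1.40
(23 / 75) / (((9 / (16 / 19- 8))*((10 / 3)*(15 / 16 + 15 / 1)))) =-1472 / 320625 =-0.00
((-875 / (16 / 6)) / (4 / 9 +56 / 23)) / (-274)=543375 / 1306432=0.42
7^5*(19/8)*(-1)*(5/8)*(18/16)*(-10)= 71849925/256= 280663.77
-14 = -14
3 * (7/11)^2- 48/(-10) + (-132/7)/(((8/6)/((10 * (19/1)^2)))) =-51049.70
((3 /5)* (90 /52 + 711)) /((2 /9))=500337 /260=1924.37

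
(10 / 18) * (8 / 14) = 20 / 63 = 0.32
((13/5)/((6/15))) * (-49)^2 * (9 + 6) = 468195/2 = 234097.50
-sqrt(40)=-2 * sqrt(10)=-6.32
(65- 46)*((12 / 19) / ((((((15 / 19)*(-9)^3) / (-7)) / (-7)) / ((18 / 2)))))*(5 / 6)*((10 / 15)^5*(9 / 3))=-59584 / 19683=-3.03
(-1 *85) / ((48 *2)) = -85 / 96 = -0.89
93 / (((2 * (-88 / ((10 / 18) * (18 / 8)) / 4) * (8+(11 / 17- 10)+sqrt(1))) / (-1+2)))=2635 / 352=7.49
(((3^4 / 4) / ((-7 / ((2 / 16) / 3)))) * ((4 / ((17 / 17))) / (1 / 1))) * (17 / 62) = -459 / 3472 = -0.13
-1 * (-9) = 9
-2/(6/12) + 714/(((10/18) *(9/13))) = 9262/5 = 1852.40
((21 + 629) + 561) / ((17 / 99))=119889 / 17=7052.29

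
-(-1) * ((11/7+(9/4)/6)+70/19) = 5.63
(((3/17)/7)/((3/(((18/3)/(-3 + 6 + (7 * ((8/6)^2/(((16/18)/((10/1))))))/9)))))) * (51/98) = 81/57281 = 0.00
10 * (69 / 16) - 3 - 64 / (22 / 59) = -11573 / 88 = -131.51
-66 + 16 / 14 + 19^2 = 2073 / 7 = 296.14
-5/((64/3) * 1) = -15/64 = -0.23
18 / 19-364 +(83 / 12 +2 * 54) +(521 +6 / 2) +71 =79085 / 228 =346.86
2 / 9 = 0.22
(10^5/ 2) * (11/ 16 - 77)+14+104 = -3815507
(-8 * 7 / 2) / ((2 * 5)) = -14 / 5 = -2.80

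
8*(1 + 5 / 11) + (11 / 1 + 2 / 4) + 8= 685 / 22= 31.14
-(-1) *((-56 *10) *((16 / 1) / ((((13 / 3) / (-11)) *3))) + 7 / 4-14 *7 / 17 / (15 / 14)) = 100483061 / 13260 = 7577.91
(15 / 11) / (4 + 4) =15 / 88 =0.17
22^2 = 484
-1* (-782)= 782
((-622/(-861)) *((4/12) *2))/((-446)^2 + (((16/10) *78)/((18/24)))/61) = 94855/39177789399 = 0.00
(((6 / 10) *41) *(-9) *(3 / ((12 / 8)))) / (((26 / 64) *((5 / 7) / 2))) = -991872 / 325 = -3051.91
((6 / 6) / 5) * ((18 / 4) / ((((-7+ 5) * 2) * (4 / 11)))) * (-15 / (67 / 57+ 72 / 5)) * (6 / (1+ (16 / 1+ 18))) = 50787 / 497168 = 0.10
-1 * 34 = -34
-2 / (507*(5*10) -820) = -1 / 12265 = -0.00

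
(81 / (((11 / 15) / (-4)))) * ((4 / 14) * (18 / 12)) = -14580 / 77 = -189.35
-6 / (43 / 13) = -78 / 43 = -1.81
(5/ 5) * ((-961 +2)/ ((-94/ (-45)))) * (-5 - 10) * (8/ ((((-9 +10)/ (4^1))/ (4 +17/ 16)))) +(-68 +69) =1115603.66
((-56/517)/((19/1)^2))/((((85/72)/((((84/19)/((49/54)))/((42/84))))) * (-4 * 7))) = 186624/2109931285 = 0.00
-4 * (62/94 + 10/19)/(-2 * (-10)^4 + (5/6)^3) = 914976/3857648375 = 0.00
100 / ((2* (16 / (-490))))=-6125 / 4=-1531.25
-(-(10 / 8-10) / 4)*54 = -945 / 8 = -118.12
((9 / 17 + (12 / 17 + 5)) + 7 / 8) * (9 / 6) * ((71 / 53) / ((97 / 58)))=5973159 / 699176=8.54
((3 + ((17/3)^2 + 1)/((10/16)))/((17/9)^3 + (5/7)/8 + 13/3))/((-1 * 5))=-11426184/11391925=-1.00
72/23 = 3.13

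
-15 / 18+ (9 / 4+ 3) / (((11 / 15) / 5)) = 4615 / 132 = 34.96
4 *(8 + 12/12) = 36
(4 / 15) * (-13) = -52 / 15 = -3.47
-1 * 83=-83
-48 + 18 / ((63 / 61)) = -214 / 7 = -30.57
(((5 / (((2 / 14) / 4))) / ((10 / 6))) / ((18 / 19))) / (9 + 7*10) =266 / 237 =1.12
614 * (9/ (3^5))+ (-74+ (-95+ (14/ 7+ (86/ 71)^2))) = -19435003/ 136107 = -142.79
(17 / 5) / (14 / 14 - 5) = -17 / 20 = -0.85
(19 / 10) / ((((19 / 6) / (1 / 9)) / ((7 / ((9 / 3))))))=7 / 45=0.16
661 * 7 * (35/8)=161945/8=20243.12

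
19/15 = 1.27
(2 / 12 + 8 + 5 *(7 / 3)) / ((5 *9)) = 119 / 270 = 0.44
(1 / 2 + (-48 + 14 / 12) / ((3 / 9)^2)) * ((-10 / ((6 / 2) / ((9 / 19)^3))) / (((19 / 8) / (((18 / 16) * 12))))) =110487240 / 130321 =847.81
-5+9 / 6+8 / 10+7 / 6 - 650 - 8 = -659.53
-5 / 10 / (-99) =1 / 198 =0.01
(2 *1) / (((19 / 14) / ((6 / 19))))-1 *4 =-1276 / 361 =-3.53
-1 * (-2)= 2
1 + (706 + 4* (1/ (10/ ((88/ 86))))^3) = 7026473717/ 9938375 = 707.00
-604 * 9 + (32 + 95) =-5309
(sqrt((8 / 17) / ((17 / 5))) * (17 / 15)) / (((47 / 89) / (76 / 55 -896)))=-8758312 * sqrt(10) / 38775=-714.28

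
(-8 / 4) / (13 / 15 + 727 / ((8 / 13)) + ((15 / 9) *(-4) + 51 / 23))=-1840 / 1083569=-0.00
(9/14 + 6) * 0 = 0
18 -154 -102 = -238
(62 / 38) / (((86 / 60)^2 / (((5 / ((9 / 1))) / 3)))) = 15500 / 105393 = 0.15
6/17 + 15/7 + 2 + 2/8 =4.75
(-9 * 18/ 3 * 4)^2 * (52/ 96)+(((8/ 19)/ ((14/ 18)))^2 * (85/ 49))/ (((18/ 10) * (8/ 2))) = 21904845192/ 866761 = 25272.07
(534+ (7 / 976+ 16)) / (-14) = -536807 / 13664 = -39.29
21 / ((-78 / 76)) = -266 / 13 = -20.46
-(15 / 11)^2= -225 / 121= -1.86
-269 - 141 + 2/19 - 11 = -7997/19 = -420.89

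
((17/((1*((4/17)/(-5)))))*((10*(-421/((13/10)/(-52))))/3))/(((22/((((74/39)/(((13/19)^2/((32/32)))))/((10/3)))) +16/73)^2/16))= -967525.18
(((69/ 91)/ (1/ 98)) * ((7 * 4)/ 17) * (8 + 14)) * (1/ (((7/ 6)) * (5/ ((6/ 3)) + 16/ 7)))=7140672/ 14807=482.25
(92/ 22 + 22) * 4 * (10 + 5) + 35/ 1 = 17665/ 11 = 1605.91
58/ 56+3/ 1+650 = 18313/ 28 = 654.04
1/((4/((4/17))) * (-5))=-1/85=-0.01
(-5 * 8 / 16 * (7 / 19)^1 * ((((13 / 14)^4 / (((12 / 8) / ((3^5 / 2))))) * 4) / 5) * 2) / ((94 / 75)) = -173508075 / 2450392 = -70.81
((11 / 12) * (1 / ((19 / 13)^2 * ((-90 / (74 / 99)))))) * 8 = -12506 / 438615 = -0.03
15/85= 0.18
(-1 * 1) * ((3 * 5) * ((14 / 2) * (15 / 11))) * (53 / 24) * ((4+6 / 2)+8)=-417375 / 88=-4742.90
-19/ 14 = -1.36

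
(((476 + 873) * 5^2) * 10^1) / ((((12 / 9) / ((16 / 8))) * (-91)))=-505875 / 91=-5559.07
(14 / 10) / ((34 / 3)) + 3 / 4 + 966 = 328737 / 340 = 966.87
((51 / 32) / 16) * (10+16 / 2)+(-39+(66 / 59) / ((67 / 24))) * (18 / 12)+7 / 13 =-731023009 / 13155584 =-55.57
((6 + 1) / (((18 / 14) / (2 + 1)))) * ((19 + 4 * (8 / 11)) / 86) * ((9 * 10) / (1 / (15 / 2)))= 2657025 / 946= 2808.69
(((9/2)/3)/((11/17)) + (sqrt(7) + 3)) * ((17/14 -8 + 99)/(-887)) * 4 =-151047/68299 -2582 * sqrt(7)/6209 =-3.31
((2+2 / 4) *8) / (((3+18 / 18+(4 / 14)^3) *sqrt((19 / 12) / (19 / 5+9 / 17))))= 2744 *sqrt(111435) / 111435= 8.22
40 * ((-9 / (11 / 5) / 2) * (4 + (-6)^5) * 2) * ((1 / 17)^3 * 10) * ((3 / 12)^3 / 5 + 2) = 280229175 / 54043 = 5185.30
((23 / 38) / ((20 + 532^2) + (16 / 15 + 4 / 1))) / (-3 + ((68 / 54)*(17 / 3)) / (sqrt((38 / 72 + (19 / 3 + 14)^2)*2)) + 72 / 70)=-1293121760175 / 1173304203422928368 - 471106125*sqrt(29806) / 586652101711464184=-0.00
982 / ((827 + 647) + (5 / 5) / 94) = 92308 / 138557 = 0.67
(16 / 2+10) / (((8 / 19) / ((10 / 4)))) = 855 / 8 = 106.88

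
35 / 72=0.49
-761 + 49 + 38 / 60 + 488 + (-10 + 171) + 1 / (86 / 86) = -1841 / 30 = -61.37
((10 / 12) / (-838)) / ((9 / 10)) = -25 / 22626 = -0.00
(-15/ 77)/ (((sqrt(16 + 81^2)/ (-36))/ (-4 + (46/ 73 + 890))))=3177360*sqrt(6577)/ 3360847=76.67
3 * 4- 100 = -88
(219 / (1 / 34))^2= 55442916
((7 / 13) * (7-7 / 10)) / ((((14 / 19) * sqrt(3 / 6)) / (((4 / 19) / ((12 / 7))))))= 147 * sqrt(2) / 260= 0.80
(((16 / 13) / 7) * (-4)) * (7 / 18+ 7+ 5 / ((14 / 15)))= -51392 / 5733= -8.96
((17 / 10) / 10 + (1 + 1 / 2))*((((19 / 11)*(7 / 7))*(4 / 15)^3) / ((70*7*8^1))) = 3173 / 227390625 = 0.00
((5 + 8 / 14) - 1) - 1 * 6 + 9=53 / 7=7.57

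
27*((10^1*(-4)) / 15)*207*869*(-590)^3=2659981727304000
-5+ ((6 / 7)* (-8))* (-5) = 205 / 7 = 29.29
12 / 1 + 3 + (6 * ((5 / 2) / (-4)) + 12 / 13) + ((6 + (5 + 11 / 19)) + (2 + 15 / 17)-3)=396963 / 16796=23.63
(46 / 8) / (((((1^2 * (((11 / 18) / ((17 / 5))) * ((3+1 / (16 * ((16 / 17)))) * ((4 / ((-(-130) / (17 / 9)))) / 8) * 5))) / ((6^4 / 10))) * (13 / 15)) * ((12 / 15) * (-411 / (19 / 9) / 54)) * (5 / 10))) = -29781.72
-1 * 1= -1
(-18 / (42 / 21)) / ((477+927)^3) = -1 / 307509696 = -0.00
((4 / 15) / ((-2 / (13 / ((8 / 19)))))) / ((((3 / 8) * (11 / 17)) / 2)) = -16796 / 495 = -33.93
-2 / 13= -0.15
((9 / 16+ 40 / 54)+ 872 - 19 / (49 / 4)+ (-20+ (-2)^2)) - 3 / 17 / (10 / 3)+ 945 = 3239962199 / 1799280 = 1800.70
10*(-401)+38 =-3972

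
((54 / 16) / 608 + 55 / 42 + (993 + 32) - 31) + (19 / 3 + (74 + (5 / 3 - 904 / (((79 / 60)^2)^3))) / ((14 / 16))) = 22094475162112297879 / 24829925056737024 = 889.83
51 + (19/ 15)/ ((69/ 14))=51.26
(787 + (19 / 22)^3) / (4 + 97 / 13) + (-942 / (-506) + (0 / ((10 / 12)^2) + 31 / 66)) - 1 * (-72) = 15660199855 / 109472088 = 143.05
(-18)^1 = -18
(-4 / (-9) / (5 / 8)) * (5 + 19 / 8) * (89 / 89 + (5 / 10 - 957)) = -75166 / 15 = -5011.07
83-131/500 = 41369/500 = 82.74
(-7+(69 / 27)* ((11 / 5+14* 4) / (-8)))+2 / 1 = -2831 / 120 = -23.59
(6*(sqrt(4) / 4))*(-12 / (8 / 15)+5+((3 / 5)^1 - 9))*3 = -2331 / 10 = -233.10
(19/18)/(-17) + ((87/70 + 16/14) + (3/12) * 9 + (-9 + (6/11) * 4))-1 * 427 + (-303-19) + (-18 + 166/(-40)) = -91113613/117810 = -773.39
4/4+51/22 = 73/22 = 3.32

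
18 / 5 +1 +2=33 / 5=6.60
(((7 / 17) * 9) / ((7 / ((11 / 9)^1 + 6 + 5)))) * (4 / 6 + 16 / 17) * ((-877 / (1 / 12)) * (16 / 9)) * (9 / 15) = -101254912 / 867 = -116787.67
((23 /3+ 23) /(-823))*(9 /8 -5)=713 /4938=0.14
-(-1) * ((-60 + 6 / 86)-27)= -3738 / 43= -86.93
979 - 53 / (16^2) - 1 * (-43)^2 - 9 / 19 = -4234991 / 4864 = -870.68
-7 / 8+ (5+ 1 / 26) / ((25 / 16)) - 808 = -2094691 / 2600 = -805.65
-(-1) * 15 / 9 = 5 / 3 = 1.67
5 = 5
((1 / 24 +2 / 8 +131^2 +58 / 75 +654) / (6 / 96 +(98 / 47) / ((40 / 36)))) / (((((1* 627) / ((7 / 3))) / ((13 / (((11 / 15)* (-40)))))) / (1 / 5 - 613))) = 11673734292766 / 1257150675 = 9285.87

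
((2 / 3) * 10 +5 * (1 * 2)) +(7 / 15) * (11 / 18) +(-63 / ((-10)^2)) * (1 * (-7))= 57677 / 2700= 21.36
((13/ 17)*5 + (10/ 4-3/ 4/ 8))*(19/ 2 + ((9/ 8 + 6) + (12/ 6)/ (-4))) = 437181/ 4352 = 100.46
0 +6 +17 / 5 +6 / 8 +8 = 363 / 20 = 18.15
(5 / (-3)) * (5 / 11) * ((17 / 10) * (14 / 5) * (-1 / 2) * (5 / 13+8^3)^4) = 234263536933804679 / 1885026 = 124276024274.36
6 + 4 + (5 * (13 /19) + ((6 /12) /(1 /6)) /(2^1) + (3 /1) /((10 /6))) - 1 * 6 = 2037 /190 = 10.72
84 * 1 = 84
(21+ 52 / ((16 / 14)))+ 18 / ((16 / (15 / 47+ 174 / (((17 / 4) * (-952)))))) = 12704849 / 190162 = 66.81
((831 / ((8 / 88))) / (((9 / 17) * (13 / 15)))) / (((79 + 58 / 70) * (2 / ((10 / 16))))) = 4120375 / 52832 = 77.99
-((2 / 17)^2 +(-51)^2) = -751693 / 289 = -2601.01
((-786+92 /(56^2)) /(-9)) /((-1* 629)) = -616201 /4438224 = -0.14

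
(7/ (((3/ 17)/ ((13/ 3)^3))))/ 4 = 261443/ 324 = 806.92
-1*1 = -1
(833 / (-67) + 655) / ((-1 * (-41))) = 43052 / 2747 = 15.67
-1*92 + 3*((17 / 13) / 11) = -13105 / 143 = -91.64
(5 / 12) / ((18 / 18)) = 5 / 12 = 0.42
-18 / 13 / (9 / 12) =-24 / 13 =-1.85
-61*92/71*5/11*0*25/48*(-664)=0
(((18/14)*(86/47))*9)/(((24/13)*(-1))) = -15093/1316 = -11.47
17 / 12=1.42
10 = 10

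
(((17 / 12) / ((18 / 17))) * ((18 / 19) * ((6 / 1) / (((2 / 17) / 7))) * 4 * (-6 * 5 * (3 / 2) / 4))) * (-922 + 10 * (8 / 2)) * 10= 3412446975 / 19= 179602472.37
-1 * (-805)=805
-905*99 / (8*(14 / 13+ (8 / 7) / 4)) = -8153145 / 992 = -8218.90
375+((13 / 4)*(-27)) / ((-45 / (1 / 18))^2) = 36449987 / 97200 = 375.00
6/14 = 3/7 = 0.43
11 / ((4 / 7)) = 77 / 4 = 19.25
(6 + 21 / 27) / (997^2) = 61 / 8946081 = 0.00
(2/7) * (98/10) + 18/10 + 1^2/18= 419/90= 4.66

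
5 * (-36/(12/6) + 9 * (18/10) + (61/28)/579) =-145603/16212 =-8.98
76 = 76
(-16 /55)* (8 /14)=-64 /385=-0.17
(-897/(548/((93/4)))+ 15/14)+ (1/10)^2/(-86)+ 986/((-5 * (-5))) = 40482969/16494800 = 2.45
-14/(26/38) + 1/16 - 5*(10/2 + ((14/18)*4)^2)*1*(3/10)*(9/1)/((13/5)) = -60289/624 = -96.62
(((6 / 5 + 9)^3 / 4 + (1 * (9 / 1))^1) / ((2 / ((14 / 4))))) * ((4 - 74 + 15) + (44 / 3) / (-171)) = -3014472307 / 114000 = -26442.74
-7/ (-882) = 1/ 126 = 0.01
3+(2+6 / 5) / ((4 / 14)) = 71 / 5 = 14.20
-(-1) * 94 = 94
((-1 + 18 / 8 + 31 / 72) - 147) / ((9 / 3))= -10463 / 216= -48.44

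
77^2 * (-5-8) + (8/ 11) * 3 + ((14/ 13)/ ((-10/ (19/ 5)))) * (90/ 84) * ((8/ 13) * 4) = -716420467/ 9295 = -77075.90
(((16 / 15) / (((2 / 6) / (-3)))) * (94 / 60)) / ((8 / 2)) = -94 / 25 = -3.76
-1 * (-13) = 13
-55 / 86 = -0.64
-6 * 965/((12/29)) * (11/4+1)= -419775/8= -52471.88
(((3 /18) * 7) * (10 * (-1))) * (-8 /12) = 70 /9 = 7.78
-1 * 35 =-35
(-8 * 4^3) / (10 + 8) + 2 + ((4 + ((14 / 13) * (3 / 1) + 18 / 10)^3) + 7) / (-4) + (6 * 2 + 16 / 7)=-1617305227 / 34602750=-46.74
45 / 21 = 15 / 7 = 2.14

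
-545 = -545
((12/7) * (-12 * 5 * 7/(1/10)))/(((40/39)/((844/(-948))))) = 493740/79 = 6249.87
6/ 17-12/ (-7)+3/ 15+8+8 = 10869/ 595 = 18.27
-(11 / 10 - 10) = 89 / 10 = 8.90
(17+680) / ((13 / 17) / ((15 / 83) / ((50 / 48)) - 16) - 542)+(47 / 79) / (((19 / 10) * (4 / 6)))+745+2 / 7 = 473419051500820 / 635914604129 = 744.47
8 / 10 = 4 / 5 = 0.80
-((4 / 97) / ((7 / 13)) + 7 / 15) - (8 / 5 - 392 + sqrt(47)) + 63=4612346 / 10185 - sqrt(47)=446.00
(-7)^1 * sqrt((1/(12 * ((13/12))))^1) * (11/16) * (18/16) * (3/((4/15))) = -31185 * sqrt(13)/6656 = -16.89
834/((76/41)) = 449.92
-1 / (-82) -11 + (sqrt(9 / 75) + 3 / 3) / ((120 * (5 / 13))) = -269767 / 24600 + 13 * sqrt(3) / 3000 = -10.96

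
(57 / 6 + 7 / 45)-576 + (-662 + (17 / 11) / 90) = -67558 / 55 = -1228.33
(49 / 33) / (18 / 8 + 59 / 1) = 4 / 165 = 0.02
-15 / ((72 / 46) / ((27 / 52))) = -1035 / 208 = -4.98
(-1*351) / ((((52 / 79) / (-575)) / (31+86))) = 143497575 / 4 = 35874393.75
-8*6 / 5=-9.60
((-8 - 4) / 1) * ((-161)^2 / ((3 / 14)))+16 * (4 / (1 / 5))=-1451256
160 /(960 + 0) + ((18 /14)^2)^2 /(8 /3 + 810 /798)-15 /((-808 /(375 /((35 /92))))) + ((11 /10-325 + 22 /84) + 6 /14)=-77354041504 /254452835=-304.00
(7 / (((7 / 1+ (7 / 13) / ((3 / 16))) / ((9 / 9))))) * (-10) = -78 / 11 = -7.09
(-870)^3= -658503000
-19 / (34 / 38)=-361 / 17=-21.24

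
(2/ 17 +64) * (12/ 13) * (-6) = -78480/ 221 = -355.11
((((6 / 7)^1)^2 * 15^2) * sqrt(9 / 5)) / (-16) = -1215 * sqrt(5) / 196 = -13.86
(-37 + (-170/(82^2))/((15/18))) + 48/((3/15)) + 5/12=4102709/20172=203.39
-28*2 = -56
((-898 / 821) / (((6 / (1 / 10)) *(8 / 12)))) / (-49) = 449 / 804580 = 0.00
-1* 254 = -254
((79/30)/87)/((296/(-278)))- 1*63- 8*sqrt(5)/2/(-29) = -62.72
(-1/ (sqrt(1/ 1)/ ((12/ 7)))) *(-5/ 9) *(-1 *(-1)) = 20/ 21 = 0.95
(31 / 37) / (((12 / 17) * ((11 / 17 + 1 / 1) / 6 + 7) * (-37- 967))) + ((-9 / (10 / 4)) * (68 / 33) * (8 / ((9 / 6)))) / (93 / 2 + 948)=-14170324957 / 354746311920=-0.04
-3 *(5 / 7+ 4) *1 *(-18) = 1782 / 7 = 254.57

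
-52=-52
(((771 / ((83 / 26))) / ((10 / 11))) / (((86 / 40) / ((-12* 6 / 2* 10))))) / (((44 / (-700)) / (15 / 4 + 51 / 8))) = 25573684500 / 3569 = 7165504.20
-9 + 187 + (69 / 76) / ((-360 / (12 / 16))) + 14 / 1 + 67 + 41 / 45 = 5688893 / 21888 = 259.91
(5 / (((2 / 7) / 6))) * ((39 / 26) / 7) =45 / 2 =22.50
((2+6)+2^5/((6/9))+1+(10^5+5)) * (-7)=-700434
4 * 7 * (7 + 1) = 224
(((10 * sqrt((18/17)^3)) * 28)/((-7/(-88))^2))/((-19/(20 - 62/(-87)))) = -591022080 * sqrt(34)/65569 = -52558.70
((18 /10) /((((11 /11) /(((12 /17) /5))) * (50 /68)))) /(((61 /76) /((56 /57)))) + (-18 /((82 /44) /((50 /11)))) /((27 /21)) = -52713752 /1563125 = -33.72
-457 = -457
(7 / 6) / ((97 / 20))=70 / 291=0.24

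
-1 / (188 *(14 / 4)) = -1 / 658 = -0.00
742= 742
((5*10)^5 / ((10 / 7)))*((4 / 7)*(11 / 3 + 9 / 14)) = 11312500000 / 21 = 538690476.19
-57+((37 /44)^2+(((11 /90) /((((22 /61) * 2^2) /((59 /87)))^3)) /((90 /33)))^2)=-5644449278356692633743541599 /100269381556116864368640000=-56.29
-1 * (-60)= 60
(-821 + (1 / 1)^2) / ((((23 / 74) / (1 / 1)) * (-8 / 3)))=989.35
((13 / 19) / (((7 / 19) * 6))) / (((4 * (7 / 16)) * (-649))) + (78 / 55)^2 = 52759382 / 26235825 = 2.01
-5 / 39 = -0.13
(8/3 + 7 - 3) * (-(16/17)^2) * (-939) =1602560/289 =5545.19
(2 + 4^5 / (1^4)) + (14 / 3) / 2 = 3085 / 3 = 1028.33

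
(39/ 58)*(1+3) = 78/ 29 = 2.69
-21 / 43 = -0.49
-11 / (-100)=11 / 100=0.11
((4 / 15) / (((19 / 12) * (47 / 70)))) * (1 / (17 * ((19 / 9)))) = 2016 / 288439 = 0.01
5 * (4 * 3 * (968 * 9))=522720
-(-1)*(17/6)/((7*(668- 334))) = 17/14028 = 0.00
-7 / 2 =-3.50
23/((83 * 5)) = 23/415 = 0.06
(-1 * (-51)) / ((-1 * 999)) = -17 / 333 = -0.05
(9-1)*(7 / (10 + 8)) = 28 / 9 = 3.11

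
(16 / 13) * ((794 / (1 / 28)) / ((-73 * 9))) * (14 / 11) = -4979968 / 93951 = -53.01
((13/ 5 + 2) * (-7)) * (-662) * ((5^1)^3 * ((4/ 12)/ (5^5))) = 106582/ 375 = 284.22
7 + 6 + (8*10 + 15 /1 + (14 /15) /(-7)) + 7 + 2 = 1753 /15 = 116.87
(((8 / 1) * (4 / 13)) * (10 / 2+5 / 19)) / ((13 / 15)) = 48000 / 3211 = 14.95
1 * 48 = 48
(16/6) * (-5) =-40/3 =-13.33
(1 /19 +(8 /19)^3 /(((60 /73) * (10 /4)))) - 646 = -332272787 /514425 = -645.91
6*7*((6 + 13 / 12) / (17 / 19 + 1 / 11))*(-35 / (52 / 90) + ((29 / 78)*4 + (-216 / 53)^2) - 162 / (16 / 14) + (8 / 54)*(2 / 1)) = -90207793864265 / 1624860432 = -55517.26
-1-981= -982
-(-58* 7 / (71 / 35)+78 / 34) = 238801 / 1207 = 197.85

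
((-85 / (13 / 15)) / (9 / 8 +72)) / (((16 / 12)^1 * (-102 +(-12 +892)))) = -85 / 65741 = -0.00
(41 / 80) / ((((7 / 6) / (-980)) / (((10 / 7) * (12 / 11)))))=-7380 / 11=-670.91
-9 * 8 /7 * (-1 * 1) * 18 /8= 162 /7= 23.14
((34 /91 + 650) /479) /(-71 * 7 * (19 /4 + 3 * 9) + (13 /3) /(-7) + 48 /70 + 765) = -3551040 /39268501909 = -0.00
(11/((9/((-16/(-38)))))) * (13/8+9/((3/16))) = 4367/171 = 25.54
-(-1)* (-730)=-730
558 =558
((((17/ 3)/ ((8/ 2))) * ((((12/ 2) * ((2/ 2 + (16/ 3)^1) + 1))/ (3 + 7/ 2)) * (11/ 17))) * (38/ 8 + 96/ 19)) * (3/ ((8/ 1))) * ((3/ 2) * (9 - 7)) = 270435/ 3952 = 68.43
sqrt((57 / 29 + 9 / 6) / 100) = sqrt(11658) / 580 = 0.19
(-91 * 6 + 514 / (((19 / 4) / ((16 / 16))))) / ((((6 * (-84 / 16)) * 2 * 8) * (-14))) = -4159 / 67032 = -0.06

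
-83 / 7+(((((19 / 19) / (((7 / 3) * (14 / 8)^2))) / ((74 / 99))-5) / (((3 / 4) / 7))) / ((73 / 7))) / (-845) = -568059589 / 47929245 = -11.85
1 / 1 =1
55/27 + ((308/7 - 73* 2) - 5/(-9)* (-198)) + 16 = -5237/27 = -193.96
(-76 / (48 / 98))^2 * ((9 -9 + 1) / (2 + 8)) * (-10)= -866761 / 36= -24076.69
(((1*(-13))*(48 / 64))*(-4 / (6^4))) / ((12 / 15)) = 65 / 1728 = 0.04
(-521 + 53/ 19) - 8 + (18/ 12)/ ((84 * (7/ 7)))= -559869/ 1064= -526.19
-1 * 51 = -51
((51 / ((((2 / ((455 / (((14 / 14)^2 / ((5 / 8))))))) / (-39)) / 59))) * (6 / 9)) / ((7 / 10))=-63565125 / 4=-15891281.25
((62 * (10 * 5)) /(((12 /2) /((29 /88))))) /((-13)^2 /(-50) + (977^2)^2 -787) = 561875 /3006714516467046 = 0.00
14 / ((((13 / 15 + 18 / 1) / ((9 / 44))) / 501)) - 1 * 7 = 429863 / 6226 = 69.04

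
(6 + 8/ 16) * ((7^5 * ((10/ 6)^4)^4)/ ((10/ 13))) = 86681610107421875/ 172186884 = 503415870.56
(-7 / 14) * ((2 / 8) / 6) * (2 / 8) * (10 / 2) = -5 / 192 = -0.03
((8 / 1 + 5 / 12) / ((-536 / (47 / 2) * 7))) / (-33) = 4747 / 2971584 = 0.00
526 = 526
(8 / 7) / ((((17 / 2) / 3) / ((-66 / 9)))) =-352 / 119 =-2.96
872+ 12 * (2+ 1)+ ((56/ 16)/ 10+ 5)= 18267/ 20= 913.35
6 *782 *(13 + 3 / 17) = 61824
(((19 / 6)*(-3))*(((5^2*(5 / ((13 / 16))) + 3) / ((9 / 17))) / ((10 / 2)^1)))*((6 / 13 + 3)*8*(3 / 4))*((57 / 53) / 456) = -1975791 / 71656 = -27.57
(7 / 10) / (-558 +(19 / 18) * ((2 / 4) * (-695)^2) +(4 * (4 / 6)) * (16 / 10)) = 0.00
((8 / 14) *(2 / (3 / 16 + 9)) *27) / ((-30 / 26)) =-4992 / 1715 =-2.91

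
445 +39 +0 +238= 722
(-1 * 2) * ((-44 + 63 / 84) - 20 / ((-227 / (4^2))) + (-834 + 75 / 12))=394794 / 227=1739.18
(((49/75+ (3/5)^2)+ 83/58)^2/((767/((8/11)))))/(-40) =-113060689/798245662500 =-0.00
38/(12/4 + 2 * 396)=38/795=0.05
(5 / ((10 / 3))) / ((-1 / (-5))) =15 / 2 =7.50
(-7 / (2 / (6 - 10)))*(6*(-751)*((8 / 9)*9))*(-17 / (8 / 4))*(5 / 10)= 2144856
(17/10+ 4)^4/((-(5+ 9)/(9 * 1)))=-95004009/140000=-678.60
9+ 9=18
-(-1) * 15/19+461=461.79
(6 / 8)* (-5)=-15 / 4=-3.75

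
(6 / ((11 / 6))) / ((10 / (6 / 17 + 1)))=414 / 935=0.44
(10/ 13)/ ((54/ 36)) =20/ 39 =0.51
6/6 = 1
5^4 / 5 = 125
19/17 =1.12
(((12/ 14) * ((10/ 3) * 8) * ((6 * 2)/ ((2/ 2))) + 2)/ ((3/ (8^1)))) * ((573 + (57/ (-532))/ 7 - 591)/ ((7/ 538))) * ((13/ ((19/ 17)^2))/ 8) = -1150261044647/ 866761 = -1327079.83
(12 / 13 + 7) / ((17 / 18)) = 1854 / 221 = 8.39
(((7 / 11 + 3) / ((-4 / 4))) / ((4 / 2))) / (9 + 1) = -2 / 11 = -0.18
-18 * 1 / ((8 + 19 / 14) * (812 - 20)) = -7 / 2882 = -0.00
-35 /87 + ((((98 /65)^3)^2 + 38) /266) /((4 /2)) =-538948301948041 /1745343966843750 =-0.31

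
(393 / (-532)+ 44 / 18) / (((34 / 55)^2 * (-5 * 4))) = -4941035 / 22139712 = -0.22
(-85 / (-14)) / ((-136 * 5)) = -1 / 112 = -0.01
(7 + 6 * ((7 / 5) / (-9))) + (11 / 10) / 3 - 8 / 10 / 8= 19 / 3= 6.33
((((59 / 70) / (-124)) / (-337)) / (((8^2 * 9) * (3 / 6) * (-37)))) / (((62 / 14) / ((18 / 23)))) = -59 / 176385476480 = -0.00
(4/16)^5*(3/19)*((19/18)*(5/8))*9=15/16384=0.00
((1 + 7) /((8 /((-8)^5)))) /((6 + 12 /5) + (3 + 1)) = -81920 /31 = -2642.58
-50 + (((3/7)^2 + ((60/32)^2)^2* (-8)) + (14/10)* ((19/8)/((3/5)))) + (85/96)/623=-143.15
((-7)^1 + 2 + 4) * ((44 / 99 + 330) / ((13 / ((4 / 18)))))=-5.65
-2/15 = -0.13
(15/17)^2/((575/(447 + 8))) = 4095/6647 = 0.62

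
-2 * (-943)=1886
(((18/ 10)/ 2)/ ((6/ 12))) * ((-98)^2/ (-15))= -28812/ 25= -1152.48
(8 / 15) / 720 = 1 / 1350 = 0.00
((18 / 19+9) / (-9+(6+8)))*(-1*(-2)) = 378 / 95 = 3.98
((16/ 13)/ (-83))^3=-0.00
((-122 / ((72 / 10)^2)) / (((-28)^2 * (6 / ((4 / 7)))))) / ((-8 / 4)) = 0.00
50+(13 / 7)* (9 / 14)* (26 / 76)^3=269129849 / 5377456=50.05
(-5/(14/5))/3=-25/42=-0.60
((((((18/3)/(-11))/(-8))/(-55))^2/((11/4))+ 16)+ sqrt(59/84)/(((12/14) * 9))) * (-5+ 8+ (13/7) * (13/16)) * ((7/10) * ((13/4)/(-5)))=-338335952617/10307264000 - 1313 * sqrt(1239)/207360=-33.05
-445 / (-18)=445 / 18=24.72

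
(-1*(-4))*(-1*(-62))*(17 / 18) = 2108 / 9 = 234.22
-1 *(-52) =52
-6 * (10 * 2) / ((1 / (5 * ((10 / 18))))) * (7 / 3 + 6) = -2777.78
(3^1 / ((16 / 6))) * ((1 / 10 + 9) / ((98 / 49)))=819 / 160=5.12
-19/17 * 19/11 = -361/187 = -1.93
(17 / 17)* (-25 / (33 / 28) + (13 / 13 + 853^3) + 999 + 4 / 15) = 34135830083 / 55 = 620651456.05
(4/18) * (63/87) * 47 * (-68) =-44744/87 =-514.30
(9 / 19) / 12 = 3 / 76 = 0.04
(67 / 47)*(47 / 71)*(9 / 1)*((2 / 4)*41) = 24723 / 142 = 174.11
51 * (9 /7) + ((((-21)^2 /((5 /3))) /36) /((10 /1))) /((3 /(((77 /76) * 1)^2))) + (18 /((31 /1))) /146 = 1204600799161 /18299523200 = 65.83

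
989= 989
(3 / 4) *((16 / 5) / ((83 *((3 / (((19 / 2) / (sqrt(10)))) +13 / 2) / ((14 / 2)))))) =788424 / 24721135 - 38304 *sqrt(10) / 24721135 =0.03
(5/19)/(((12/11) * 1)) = 55/228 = 0.24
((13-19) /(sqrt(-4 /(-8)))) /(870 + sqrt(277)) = -5220 * sqrt(2) /756623 + 6 * sqrt(554) /756623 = -0.01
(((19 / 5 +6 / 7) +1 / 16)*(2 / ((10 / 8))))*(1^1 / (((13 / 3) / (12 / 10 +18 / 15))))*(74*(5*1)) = 3520476 / 2275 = 1547.46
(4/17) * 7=28/17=1.65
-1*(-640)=640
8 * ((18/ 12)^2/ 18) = 1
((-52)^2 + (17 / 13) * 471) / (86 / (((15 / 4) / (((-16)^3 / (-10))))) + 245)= 3236925 / 9397531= 0.34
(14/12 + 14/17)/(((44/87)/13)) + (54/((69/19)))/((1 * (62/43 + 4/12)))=469089305/7879432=59.53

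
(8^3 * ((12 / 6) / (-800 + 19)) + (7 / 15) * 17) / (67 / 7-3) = 23611 / 23430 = 1.01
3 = 3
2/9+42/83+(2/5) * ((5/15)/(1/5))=1042/747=1.39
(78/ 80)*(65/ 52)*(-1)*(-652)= 6357/ 8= 794.62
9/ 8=1.12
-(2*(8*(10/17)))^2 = -25600/289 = -88.58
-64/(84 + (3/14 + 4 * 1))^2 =-12544/1525225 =-0.01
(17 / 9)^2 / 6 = 289 / 486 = 0.59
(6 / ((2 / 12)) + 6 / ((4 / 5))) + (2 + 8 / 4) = 95 / 2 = 47.50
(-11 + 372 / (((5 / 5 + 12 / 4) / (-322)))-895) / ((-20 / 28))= 215964 / 5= 43192.80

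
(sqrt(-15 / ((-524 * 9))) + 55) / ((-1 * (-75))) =sqrt(1965) / 58950 + 11 / 15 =0.73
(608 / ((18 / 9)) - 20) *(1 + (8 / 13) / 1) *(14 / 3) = 27832 / 13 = 2140.92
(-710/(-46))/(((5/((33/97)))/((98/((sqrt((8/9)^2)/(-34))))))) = -17565471/4462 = -3936.68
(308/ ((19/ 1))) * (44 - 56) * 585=-2162160/ 19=-113797.89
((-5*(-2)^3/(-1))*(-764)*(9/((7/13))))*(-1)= -3575520/7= -510788.57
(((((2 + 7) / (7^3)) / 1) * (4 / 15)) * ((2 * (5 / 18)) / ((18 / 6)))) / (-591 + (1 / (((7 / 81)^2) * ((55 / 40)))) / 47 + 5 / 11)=-517 / 234797850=-0.00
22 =22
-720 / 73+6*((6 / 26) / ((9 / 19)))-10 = -16076 / 949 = -16.94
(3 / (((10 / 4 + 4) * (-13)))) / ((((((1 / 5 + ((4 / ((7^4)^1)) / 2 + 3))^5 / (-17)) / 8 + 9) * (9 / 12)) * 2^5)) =-4238964147060637553125 / 18710683642545308767412228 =-0.00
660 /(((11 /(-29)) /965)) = -1679100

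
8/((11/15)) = 120/11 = 10.91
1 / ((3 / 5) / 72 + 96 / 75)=600 / 773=0.78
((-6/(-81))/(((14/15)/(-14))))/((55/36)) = -8/11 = -0.73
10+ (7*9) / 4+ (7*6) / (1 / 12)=2119 / 4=529.75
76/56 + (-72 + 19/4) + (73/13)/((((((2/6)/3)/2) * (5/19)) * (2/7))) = 2326743/1820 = 1278.43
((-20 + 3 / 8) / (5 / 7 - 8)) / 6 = 1099 / 2448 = 0.45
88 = 88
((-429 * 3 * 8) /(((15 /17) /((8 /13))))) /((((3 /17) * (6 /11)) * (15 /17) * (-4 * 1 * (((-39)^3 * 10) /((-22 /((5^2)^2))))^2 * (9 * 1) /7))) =4028149048 /69584532383056640625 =0.00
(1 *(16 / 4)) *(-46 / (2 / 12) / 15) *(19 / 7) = -6992 / 35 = -199.77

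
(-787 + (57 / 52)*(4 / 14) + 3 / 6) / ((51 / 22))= -1573946 / 4641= -339.14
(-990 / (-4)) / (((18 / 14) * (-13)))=-14.81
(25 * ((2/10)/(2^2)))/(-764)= -5/3056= -0.00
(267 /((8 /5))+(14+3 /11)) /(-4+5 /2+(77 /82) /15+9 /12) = -515985 /1958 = -263.53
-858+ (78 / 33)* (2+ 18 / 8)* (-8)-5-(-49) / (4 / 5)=-882.11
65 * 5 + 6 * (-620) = -3395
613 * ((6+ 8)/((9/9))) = 8582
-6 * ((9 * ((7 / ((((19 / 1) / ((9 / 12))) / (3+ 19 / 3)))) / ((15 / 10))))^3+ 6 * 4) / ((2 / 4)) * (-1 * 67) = 20563747200 / 6859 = 2998067.82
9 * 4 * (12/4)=108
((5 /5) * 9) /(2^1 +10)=3 /4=0.75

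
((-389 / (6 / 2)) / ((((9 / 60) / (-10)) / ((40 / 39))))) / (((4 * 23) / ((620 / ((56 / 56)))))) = 482360000 / 8073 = 59749.78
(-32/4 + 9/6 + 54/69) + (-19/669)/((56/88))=-1241243/215418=-5.76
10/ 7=1.43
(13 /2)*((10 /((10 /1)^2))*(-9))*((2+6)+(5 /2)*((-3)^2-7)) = -1521 /20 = -76.05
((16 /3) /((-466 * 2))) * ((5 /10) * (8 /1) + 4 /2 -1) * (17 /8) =-85 /1398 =-0.06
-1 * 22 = -22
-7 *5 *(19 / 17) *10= -6650 / 17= -391.18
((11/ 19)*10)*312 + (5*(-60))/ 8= 67215/ 38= 1768.82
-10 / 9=-1.11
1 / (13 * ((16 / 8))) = 1 / 26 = 0.04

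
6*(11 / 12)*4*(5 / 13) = 110 / 13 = 8.46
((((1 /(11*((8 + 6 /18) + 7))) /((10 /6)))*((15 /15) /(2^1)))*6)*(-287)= -3.06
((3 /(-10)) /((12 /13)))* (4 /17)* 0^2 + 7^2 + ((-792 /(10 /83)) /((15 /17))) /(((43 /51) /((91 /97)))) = -859286057 /104275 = -8240.58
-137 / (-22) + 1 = 159 / 22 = 7.23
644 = 644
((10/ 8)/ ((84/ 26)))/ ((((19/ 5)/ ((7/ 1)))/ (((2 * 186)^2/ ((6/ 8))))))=2498600/ 19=131505.26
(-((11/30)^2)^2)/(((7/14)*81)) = -14641/32805000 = -0.00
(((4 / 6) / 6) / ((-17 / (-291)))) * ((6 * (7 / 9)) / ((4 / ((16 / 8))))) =679 / 153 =4.44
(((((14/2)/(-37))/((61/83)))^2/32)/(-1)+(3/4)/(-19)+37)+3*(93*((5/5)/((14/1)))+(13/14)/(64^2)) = 315735294246661/5550149771264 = 56.89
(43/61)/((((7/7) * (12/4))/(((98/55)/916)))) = 2107/4609770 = 0.00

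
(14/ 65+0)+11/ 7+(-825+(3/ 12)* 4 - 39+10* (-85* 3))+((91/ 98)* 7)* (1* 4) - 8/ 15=-4621544/ 1365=-3385.75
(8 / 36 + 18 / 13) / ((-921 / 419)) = -78772 / 107757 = -0.73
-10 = -10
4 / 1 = 4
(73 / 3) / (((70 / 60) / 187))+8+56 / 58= 793578 / 203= 3909.25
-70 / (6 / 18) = -210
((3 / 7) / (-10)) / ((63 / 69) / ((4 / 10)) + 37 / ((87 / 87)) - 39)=-69 / 455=-0.15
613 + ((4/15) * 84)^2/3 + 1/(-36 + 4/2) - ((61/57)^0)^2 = 779.22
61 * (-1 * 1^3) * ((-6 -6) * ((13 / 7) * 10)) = 95160 / 7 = 13594.29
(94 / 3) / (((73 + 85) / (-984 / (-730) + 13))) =246139 / 86505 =2.85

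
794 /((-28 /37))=-14689 /14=-1049.21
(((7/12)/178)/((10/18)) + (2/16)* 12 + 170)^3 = 227607820415988481/45118016000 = 5044721.39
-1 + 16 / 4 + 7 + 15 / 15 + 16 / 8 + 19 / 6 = 97 / 6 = 16.17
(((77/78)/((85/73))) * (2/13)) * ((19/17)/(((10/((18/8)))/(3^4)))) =25952157/9768200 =2.66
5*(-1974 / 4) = -4935 / 2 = -2467.50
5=5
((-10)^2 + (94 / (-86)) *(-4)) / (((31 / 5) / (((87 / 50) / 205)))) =195228 / 1366325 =0.14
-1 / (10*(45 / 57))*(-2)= 19 / 75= 0.25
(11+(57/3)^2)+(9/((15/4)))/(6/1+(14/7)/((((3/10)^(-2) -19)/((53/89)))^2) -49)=3192256719768/8582623325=371.94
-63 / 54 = -7 / 6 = -1.17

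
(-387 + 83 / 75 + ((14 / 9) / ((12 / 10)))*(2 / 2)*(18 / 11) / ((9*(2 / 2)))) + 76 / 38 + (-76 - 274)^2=906713842 / 7425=122116.34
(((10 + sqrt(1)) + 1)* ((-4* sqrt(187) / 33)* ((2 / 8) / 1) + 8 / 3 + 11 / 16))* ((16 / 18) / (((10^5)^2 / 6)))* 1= 161 / 7500000000-sqrt(187) / 5156250000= 0.00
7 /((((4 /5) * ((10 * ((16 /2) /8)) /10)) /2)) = 35 /2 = 17.50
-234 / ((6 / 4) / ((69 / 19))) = -10764 / 19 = -566.53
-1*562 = -562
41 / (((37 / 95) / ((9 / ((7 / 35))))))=175275 / 37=4737.16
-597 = -597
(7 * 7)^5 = 282475249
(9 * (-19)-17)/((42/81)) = -2538/7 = -362.57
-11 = -11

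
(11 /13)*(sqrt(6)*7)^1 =77*sqrt(6) /13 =14.51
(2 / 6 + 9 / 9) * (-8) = -32 / 3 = -10.67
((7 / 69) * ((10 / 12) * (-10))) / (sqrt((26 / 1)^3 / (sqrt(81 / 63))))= -25 * 7^(3 / 4) * sqrt(78) / 139932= -0.01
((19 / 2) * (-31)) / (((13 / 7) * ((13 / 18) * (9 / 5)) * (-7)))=2945 / 169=17.43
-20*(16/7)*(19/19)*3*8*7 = -7680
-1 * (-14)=14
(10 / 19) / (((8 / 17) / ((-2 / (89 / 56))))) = -2380 / 1691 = -1.41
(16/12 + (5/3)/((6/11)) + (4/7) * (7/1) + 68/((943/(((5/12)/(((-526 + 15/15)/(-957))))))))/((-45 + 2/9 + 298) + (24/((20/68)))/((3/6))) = 0.02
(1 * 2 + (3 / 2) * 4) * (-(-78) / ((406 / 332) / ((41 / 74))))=2123472 / 7511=282.71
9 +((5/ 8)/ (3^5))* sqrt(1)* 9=1949/ 216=9.02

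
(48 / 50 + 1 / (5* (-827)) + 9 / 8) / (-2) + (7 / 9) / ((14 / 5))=-2276371 / 2977200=-0.76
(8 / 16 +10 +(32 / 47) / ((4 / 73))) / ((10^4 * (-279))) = -431 / 52452000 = -0.00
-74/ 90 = -37/ 45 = -0.82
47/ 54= 0.87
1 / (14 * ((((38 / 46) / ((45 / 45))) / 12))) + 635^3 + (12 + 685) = 256048573.04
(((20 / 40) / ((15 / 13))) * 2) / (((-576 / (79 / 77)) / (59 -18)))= -42107 / 665280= -0.06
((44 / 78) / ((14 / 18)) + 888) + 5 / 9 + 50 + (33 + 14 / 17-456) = 7199644 / 13923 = 517.10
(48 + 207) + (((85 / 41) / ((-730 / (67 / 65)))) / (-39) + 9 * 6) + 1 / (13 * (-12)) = 3125884971 / 10116340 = 308.99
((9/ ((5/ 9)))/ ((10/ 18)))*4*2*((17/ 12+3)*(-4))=-103032/ 25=-4121.28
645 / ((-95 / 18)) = -2322 / 19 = -122.21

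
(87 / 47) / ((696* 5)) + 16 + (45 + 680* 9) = 11620281 / 1880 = 6181.00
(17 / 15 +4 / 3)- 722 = -10793 / 15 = -719.53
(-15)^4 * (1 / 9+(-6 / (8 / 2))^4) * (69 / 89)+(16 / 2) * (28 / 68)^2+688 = 83848948101 / 411536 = 203746.33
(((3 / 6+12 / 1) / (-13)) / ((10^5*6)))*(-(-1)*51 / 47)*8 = -17 / 1222000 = -0.00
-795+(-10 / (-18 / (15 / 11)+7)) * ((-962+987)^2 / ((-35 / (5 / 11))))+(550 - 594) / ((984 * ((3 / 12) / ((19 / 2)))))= -237755428 / 293601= -809.79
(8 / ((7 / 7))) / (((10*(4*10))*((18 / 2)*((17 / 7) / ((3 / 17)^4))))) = 63 / 70992850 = 0.00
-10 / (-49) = 0.20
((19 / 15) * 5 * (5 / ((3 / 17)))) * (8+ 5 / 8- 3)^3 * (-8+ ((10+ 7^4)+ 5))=4921914375 / 64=76904912.11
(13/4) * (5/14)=65/56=1.16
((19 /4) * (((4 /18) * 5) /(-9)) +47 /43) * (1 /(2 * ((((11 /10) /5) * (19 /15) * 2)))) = 441125 /970596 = 0.45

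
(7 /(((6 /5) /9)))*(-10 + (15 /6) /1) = -1575 /4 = -393.75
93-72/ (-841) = 78285/ 841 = 93.09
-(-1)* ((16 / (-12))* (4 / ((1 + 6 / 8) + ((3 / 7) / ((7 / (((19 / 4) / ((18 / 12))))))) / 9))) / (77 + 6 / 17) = -159936 / 4109375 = -0.04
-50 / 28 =-25 / 14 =-1.79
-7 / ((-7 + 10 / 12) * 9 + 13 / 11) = 0.13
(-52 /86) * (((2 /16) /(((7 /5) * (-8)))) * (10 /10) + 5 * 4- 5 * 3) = -29055 /9632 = -3.02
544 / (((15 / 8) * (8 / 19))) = 689.07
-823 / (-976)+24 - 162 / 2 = -54809 / 976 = -56.16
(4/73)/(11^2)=4/8833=0.00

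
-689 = -689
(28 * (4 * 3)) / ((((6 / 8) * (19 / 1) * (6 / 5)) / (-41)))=-45920 / 57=-805.61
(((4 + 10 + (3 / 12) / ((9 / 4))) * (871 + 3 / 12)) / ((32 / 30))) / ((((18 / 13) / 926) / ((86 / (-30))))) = -114551110115 / 5184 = -22097050.56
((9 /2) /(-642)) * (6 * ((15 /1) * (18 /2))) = -5.68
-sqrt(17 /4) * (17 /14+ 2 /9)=-181 * sqrt(17) /252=-2.96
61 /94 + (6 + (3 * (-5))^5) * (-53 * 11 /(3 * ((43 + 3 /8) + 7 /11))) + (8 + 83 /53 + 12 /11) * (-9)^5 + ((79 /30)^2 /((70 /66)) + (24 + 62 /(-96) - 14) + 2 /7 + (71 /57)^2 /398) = 872148609249608672659313 /320201585770374000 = 2723748.56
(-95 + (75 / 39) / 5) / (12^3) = -205 / 3744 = -0.05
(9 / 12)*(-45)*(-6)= 405 / 2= 202.50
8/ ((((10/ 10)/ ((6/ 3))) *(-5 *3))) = -16/ 15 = -1.07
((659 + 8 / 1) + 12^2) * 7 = 5677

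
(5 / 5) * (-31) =-31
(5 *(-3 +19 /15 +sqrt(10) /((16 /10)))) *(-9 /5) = 78 /5 - 45 *sqrt(10) /8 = -2.19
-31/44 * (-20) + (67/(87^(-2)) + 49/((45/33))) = 83683549/165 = 507173.02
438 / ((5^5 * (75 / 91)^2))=1209026 / 5859375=0.21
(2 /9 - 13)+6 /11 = -1211 /99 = -12.23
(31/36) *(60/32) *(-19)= -2945/96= -30.68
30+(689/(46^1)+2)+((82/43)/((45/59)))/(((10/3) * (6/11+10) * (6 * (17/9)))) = 4581715907/97515400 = 46.98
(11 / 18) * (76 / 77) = 38 / 63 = 0.60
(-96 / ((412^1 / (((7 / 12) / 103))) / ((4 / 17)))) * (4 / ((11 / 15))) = -3360 / 1983883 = -0.00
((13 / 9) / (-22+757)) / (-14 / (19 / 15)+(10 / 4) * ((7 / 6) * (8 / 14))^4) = -57 / 306250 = -0.00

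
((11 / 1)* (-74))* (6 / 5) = -4884 / 5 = -976.80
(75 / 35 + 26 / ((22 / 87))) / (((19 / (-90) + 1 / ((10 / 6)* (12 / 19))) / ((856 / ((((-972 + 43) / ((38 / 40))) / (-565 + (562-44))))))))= 2926395216 / 500731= 5844.25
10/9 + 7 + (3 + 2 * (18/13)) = 1624/117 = 13.88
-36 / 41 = -0.88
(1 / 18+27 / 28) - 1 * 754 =-189751 / 252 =-752.98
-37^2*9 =-12321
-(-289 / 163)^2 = -83521 / 26569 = -3.14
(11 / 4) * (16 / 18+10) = 539 / 18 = 29.94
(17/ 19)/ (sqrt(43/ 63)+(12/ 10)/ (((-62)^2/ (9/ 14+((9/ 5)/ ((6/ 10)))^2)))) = -333470844/ 84504743653+5275151952 * sqrt(301)/ 84504743653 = 1.08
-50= -50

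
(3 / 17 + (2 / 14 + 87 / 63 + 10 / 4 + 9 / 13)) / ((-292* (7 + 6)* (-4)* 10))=45413 / 1409378880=0.00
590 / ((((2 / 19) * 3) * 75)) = 24.91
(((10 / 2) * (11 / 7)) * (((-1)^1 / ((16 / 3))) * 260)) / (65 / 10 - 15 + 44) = -10.79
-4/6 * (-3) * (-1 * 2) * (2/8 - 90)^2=-128881/4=-32220.25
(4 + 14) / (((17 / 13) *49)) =234 / 833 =0.28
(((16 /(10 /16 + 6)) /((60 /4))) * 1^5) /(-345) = -128 /274275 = -0.00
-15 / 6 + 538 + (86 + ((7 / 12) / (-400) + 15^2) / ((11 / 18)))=8709179 / 8800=989.68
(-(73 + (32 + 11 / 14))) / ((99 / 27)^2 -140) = 13329 / 15946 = 0.84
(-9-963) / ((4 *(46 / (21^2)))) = -107163 / 46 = -2329.63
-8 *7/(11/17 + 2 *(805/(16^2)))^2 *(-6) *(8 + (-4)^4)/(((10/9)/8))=186671693824/14061645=13275.24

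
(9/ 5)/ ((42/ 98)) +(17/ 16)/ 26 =8821/ 2080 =4.24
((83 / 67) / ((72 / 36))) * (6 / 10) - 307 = -205441 / 670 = -306.63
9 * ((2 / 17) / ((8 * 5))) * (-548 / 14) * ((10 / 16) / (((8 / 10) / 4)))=-6165 / 1904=-3.24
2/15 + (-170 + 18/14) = -17701/105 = -168.58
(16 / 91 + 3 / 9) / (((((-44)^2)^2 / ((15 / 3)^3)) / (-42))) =-17375 / 24362624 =-0.00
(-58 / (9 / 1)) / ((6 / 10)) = -290 / 27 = -10.74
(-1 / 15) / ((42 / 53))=-53 / 630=-0.08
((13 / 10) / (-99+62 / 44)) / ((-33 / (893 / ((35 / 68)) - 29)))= 258739 / 375725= 0.69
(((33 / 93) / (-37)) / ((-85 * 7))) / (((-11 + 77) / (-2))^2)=1 / 67564035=0.00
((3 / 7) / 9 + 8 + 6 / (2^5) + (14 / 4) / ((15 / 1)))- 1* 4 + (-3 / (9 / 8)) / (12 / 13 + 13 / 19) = 2.81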